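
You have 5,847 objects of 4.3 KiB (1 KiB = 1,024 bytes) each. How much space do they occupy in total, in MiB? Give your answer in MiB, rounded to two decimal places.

24.55 MiB

Total = 5,847 × 4.3 KiB = 25142.1 KiB
= 25142.1 × 1,024 bytes = 25,745,510.4 bytes
1 MiB = 1,048,576 bytes
25,745,510.4 / 1,048,576 = 24.55 MiB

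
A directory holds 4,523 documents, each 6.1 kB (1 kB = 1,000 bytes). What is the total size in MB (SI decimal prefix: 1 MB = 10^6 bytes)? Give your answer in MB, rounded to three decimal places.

Total = 4,523 × 6.1 kB = 27590.3 kB
= 27590.3 × 1,000 bytes = 27,590,300 bytes
1 MB = 1,000,000 bytes
27,590,300 / 1,000,000 = 27.590 MB

27.590 MB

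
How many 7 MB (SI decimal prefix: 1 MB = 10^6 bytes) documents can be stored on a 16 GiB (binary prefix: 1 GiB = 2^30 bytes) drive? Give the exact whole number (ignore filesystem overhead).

2,454

Capacity: 16 GiB = 17,179,869,184 bytes
Per item: 7 MB = 7,000,000 bytes
⌊17,179,869,184 / 7,000,000⌋ = 2,454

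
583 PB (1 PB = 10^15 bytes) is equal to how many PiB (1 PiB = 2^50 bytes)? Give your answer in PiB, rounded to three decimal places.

517.808 PiB

583 PB × 1,000,000,000,000,000 bytes/PB = 583,000,000,000,000,000 bytes
1 PiB = 2^50 bytes = 1,125,899,906,842,624 bytes
583,000,000,000,000,000 / 1,125,899,906,842,624 = 517.808 PiB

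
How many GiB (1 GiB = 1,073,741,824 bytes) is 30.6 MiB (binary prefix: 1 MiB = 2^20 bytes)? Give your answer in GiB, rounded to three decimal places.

30.6 MiB × 1,048,576 bytes/MiB = 32,086,425.6 bytes
1 GiB = 1,073,741,824 bytes
32,086,425.6 / 1,073,741,824 = 0.030 GiB

0.030 GiB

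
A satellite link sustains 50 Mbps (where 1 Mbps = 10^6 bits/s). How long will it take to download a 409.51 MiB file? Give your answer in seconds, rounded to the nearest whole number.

69 seconds

409.51 MiB = 429,402,357.76 bytes = 3,435,218,862.08 bits
50 Mbps = 50,000,000 bits/s
time = 3,435,218,862.08 / 50,000,000 = 69 s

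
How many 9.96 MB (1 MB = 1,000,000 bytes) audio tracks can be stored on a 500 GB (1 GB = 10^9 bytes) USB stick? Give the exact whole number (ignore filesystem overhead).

Capacity: 500 GB = 500,000,000,000 bytes
Per item: 9.96 MB = 9,960,000 bytes
⌊500,000,000,000 / 9,960,000⌋ = 50,200

50,200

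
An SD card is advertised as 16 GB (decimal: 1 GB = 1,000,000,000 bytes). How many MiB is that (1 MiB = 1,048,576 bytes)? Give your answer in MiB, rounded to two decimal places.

16 GB × 1,000,000,000 bytes/GB = 16,000,000,000 bytes
1 MiB = 1,048,576 bytes
16,000,000,000 / 1,048,576 = 15,258.79 MiB

15,258.79 MiB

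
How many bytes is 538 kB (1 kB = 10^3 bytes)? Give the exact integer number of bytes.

538,000 bytes

538 × 1,000 = 538,000 bytes  (1 kB = 10^3 bytes)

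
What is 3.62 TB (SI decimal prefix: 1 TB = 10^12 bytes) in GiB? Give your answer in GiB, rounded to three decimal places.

3.62 TB = 3.62 × 10^12 bytes = 3,620,000,000,000 bytes
1 GiB = 1,073,741,824 bytes
3,620,000,000,000 / 1,073,741,824 = 3,371.388 GiB

3,371.388 GiB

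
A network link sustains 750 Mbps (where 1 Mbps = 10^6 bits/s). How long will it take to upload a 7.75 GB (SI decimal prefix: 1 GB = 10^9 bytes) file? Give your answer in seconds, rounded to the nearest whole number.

83 seconds

7.75 GB = 7,750,000,000 bytes = 62,000,000,000 bits
750 Mbps = 750,000,000 bits/s
time = 62,000,000,000 / 750,000,000 = 83 s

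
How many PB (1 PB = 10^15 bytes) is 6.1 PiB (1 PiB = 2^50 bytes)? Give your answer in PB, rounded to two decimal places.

6.1 PiB × 1,125,899,906,842,624 bytes/PiB = 6,867,989,431,740,006.4 bytes
1 PB = 10^15 bytes = 1,000,000,000,000,000 bytes
6,867,989,431,740,006.4 / 1,000,000,000,000,000 = 6.87 PB

6.87 PB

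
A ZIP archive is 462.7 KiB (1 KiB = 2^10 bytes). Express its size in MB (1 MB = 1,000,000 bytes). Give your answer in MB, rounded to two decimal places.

0.47 MB

462.7 KiB = 462.7 × 2^10 bytes = 473,804.8 bytes
1 MB = 1,000,000 bytes
473,804.8 / 1,000,000 = 0.47 MB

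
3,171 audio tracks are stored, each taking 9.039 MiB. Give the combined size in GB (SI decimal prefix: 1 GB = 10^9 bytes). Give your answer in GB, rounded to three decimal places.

30.055 GB

Total = 3,171 × 9.039 MiB = 28662.669 MiB
= 28662.669 × 1,048,576 bytes = 30,054,986,809.344 bytes
1 GB = 1,000,000,000 bytes
30,054,986,809.344 / 1,000,000,000 = 30.055 GB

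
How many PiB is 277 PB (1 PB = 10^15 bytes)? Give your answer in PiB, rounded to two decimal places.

246.03 PiB

277 PB × 1,000,000,000,000,000 bytes/PB = 277,000,000,000,000,000 bytes
1 PiB = 1,125,899,906,842,624 bytes
277,000,000,000,000,000 / 1,125,899,906,842,624 = 246.03 PiB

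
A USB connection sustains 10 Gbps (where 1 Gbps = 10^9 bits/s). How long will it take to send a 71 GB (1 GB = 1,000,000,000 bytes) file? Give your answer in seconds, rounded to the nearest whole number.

71 GB = 71,000,000,000 bytes = 568,000,000,000 bits
10 Gbps = 10,000,000,000 bits/s
time = 568,000,000,000 / 10,000,000,000 = 57 s

57 seconds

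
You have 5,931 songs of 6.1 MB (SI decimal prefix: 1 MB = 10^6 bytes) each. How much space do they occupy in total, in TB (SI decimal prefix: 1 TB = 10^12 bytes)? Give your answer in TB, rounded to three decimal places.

Total = 5,931 × 6.1 MB = 36179.1 MB
= 36179.1 × 1,000,000 bytes = 36,179,100,000 bytes
1 TB = 1,000,000,000,000 bytes
36,179,100,000 / 1,000,000,000,000 = 0.036 TB

0.036 TB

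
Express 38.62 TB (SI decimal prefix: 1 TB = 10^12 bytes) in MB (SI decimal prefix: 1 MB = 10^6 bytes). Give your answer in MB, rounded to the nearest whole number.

38.62 TB = 38.62 × 10^12 bytes = 38,620,000,000,000 bytes
1 MB = 10^6 bytes = 1,000,000 bytes
38,620,000,000,000 / 1,000,000 = 38,620,000 MB

38,620,000 MB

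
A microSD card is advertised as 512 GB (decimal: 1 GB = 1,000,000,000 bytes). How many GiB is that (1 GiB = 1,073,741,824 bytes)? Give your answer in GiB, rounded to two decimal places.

512 GB = 512 × 10^9 bytes = 512,000,000,000 bytes
1 GiB = 1,073,741,824 bytes
512,000,000,000 / 1,073,741,824 = 476.84 GiB

476.84 GiB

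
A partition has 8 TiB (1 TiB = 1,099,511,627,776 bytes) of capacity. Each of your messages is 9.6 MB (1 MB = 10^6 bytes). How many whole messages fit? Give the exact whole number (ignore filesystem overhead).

Capacity: 8 TiB = 8,796,093,022,208 bytes
Per item: 9.6 MB = 9,600,000 bytes
⌊8,796,093,022,208 / 9,600,000⌋ = 916,259

916,259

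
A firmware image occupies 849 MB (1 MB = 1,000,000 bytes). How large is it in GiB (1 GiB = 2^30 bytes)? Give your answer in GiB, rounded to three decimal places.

0.791 GiB

849 MB = 849 × 10^6 bytes = 849,000,000 bytes
1 GiB = 2^30 bytes = 1,073,741,824 bytes
849,000,000 / 1,073,741,824 = 0.791 GiB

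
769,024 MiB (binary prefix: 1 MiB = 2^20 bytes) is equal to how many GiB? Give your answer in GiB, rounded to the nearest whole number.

751 GiB

769,024 MiB × 1,048,576 bytes/MiB = 806,380,109,824 bytes
1 GiB = 1,073,741,824 bytes
806,380,109,824 / 1,073,741,824 = 751 GiB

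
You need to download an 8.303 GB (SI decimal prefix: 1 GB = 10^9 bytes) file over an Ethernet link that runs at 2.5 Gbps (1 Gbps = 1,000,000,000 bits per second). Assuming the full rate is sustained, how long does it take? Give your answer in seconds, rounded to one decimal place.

8.303 GB = 8,303,000,000 bytes = 66,424,000,000 bits
2.5 Gbps = 2,500,000,000 bits/s
time = 66,424,000,000 / 2,500,000,000 = 26.6 s

26.6 seconds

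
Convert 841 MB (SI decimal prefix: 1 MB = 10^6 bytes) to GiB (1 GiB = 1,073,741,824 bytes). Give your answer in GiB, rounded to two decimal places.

841 MB = 841 × 10^6 bytes = 841,000,000 bytes
1 GiB = 2^30 bytes = 1,073,741,824 bytes
841,000,000 / 1,073,741,824 = 0.78 GiB

0.78 GiB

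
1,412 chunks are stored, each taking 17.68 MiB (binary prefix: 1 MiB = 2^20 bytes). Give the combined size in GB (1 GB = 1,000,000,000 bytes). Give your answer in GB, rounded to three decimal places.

26.177 GB

Total = 1,412 × 17.68 MiB = 24964.16 MiB
= 24964.16 × 1,048,576 bytes = 26,176,819,036.16 bytes
1 GB = 1,000,000,000 bytes
26,176,819,036.16 / 1,000,000,000 = 26.177 GB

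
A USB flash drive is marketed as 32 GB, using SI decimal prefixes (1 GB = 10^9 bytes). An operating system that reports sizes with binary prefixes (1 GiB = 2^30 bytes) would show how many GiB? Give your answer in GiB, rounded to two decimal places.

29.80 GiB

32 GB × 1,000,000,000 bytes/GB = 32,000,000,000 bytes
1 GiB = 1,073,741,824 bytes
32,000,000,000 / 1,073,741,824 = 29.80 GiB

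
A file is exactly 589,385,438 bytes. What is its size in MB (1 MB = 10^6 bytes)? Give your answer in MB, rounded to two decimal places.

589.39 MB

589,385,438 bytes given.
1 MB = 1,000,000 bytes
589,385,438 / 1,000,000 = 589.39 MB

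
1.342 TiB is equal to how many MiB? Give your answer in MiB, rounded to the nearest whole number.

1,407,189 MiB

1.342 TiB × 1,099,511,627,776 bytes/TiB = 1,475,544,604,475.392 bytes
1 MiB = 2^20 bytes = 1,048,576 bytes
1,475,544,604,475.392 / 1,048,576 = 1,407,189 MiB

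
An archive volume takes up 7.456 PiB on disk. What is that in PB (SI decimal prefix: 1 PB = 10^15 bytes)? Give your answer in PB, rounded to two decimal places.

7.456 PiB × 1,125,899,906,842,624 bytes/PiB = 8,394,709,705,418,604.544 bytes
1 PB = 10^15 bytes = 1,000,000,000,000,000 bytes
8,394,709,705,418,604.544 / 1,000,000,000,000,000 = 8.39 PB

8.39 PB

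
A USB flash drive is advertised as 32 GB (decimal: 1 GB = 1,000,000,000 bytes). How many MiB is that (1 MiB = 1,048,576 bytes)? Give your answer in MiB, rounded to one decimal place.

30,517.6 MiB

32 GB = 32 × 10^9 bytes = 32,000,000,000 bytes
1 MiB = 2^20 bytes = 1,048,576 bytes
32,000,000,000 / 1,048,576 = 30,517.6 MiB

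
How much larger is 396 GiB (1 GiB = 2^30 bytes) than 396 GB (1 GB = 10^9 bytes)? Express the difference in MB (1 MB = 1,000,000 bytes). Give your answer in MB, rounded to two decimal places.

396 GiB = 396 × 1,073,741,824 = 425,201,762,304 bytes
396 GB = 396 × 1,000,000,000 = 396,000,000,000 bytes
difference = 29,201,762,304 bytes
29,201,762,304 / 1,000,000 = 29,201.76 MB

29,201.76 MB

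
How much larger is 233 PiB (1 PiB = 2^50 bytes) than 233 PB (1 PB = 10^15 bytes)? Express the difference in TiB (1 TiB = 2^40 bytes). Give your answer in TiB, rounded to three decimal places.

26,679.734 TiB

233 PiB = 233 × 1,125,899,906,842,624 = 262,334,678,294,331,392 bytes
233 PB = 233 × 1,000,000,000,000,000 = 233,000,000,000,000,000 bytes
difference = 29,334,678,294,331,392 bytes
29,334,678,294,331,392 / 1,099,511,627,776 = 26,679.734 TiB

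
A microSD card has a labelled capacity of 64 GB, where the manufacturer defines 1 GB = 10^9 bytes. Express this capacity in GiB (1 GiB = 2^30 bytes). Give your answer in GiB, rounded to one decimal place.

64 GB = 64 × 10^9 bytes = 64,000,000,000 bytes
1 GiB = 2^30 bytes = 1,073,741,824 bytes
64,000,000,000 / 1,073,741,824 = 59.6 GiB

59.6 GiB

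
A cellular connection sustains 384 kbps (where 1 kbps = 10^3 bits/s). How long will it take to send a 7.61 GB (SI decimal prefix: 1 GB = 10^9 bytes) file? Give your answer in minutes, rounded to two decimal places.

7.61 GB = 7,610,000,000 bytes = 60,880,000,000 bits
384 kbps = 384,000 bits/s
time = 60,880,000,000 / 384,000 = 158,541.667 s
158,541.667 s / 60 = 2,642.36 minutes

2,642.36 minutes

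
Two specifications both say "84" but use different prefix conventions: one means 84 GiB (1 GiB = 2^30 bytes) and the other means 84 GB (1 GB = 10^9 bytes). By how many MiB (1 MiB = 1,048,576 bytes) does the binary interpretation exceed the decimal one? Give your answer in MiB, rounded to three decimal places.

84 GiB = 84 × 1,073,741,824 = 90,194,313,216 bytes
84 GB = 84 × 1,000,000,000 = 84,000,000,000 bytes
difference = 6,194,313,216 bytes
6,194,313,216 / 1,048,576 = 5,907.357 MiB

5,907.357 MiB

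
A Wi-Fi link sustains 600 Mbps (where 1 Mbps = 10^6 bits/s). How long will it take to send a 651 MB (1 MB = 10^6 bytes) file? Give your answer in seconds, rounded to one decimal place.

651 MB = 651,000,000 bytes = 5,208,000,000 bits
600 Mbps = 600,000,000 bits/s
time = 5,208,000,000 / 600,000,000 = 8.7 s

8.7 seconds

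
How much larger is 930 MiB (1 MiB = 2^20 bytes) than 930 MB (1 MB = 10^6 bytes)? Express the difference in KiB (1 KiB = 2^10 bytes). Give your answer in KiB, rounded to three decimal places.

930 MiB = 930 × 1,048,576 = 975,175,680 bytes
930 MB = 930 × 1,000,000 = 930,000,000 bytes
difference = 45,175,680 bytes
45,175,680 / 1,024 = 44,116.875 KiB

44,116.875 KiB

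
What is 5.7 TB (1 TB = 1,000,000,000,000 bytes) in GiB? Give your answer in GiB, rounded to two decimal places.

5,308.54 GiB

5.7 TB = 5.7 × 10^12 bytes = 5,700,000,000,000 bytes
1 GiB = 1,073,741,824 bytes
5,700,000,000,000 / 1,073,741,824 = 5,308.54 GiB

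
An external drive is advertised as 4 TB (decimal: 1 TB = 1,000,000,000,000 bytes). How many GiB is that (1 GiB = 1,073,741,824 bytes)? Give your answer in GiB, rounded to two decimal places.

4 TB = 4 × 10^12 bytes = 4,000,000,000,000 bytes
1 GiB = 2^30 bytes = 1,073,741,824 bytes
4,000,000,000,000 / 1,073,741,824 = 3,725.29 GiB

3,725.29 GiB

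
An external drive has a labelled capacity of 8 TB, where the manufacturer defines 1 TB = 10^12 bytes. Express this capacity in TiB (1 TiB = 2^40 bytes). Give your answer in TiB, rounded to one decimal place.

8 TB = 8 × 10^12 bytes = 8,000,000,000,000 bytes
1 TiB = 2^40 bytes = 1,099,511,627,776 bytes
8,000,000,000,000 / 1,099,511,627,776 = 7.3 TiB

7.3 TiB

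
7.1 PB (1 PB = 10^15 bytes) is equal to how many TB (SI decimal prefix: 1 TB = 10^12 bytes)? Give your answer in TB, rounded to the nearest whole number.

7,100 TB

7.1 PB = 7.1 × 10^15 bytes = 7,100,000,000,000,000 bytes
1 TB = 10^12 bytes = 1,000,000,000,000 bytes
7,100,000,000,000,000 / 1,000,000,000,000 = 7,100 TB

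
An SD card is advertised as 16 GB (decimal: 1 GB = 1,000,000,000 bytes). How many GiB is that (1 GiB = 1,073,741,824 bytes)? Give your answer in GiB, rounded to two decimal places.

16 GB = 16 × 10^9 bytes = 16,000,000,000 bytes
1 GiB = 2^30 bytes = 1,073,741,824 bytes
16,000,000,000 / 1,073,741,824 = 14.90 GiB

14.90 GiB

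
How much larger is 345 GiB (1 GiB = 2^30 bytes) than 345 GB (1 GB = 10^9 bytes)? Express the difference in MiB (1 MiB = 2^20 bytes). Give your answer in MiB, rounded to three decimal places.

24,262.361 MiB

345 GiB = 345 × 1,073,741,824 = 370,440,929,280 bytes
345 GB = 345 × 1,000,000,000 = 345,000,000,000 bytes
difference = 25,440,929,280 bytes
25,440,929,280 / 1,048,576 = 24,262.361 MiB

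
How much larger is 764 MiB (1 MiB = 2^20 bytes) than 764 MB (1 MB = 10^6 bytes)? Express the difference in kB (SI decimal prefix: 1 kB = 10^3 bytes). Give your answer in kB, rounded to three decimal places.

37,112.064 kB

764 MiB = 764 × 1,048,576 = 801,112,064 bytes
764 MB = 764 × 1,000,000 = 764,000,000 bytes
difference = 37,112,064 bytes
37,112,064 / 1,000 = 37,112.064 kB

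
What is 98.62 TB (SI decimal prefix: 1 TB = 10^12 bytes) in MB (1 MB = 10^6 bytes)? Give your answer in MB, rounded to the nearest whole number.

98,620,000 MB

98.62 TB = 98.62 × 10^12 bytes = 98,620,000,000,000 bytes
1 MB = 10^6 bytes = 1,000,000 bytes
98,620,000,000,000 / 1,000,000 = 98,620,000 MB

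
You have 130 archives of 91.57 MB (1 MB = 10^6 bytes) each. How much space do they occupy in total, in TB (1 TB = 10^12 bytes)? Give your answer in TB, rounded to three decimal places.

Total = 130 × 91.57 MB = 11904.1 MB
= 11904.1 × 1,000,000 bytes = 11,904,100,000 bytes
1 TB = 1,000,000,000,000 bytes
11,904,100,000 / 1,000,000,000,000 = 0.012 TB

0.012 TB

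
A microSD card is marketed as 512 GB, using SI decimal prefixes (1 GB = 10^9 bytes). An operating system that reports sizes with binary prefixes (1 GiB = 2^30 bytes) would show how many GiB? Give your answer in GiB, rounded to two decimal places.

476.84 GiB

512 GB = 512 × 10^9 bytes = 512,000,000,000 bytes
1 GiB = 2^30 bytes = 1,073,741,824 bytes
512,000,000,000 / 1,073,741,824 = 476.84 GiB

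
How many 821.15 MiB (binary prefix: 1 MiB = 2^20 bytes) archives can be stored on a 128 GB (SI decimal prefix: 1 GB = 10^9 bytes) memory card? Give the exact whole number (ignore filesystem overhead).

Capacity: 128 GB = 128,000,000,000 bytes
Per item: 821.15 MiB = 861,038,182.4 bytes
⌊128,000,000,000 / 861,038,182.4⌋ = 148

148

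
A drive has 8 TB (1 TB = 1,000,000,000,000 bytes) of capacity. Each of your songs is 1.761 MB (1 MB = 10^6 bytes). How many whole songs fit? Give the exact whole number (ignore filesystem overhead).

4,542,873

Capacity: 8 TB = 8,000,000,000,000 bytes
Per item: 1.761 MB = 1,761,000 bytes
⌊8,000,000,000,000 / 1,761,000⌋ = 4,542,873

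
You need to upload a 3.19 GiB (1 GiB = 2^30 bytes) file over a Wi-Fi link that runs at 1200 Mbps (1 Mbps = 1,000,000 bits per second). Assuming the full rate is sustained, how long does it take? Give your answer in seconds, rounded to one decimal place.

3.19 GiB = 3,425,236,418.56 bytes = 27,401,891,348.48 bits
1200 Mbps = 1,200,000,000 bits/s
time = 27,401,891,348.48 / 1,200,000,000 = 22.8 s

22.8 seconds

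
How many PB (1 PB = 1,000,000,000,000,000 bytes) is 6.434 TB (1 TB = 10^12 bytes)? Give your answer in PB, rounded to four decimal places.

0.0064 PB

6.434 TB × 1,000,000,000,000 bytes/TB = 6,434,000,000,000 bytes
1 PB = 1,000,000,000,000,000 bytes
6,434,000,000,000 / 1,000,000,000,000,000 = 0.0064 PB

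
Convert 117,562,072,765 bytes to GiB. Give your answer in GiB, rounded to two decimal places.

109.49 GiB

117,562,072,765 bytes given.
1 GiB = 1,073,741,824 bytes
117,562,072,765 / 1,073,741,824 = 109.49 GiB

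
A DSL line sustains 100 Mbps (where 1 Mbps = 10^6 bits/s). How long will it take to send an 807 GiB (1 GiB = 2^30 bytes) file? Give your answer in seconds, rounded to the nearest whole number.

69,321 seconds

807 GiB = 866,509,651,968 bytes = 6,932,077,215,744 bits
100 Mbps = 100,000,000 bits/s
time = 6,932,077,215,744 / 100,000,000 = 69,321 s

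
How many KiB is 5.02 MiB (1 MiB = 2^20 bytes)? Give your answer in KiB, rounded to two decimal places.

5,140.48 KiB

5.02 MiB × 1,048,576 bytes/MiB = 5,263,851.52 bytes
1 KiB = 1,024 bytes
5,263,851.52 / 1,024 = 5,140.48 KiB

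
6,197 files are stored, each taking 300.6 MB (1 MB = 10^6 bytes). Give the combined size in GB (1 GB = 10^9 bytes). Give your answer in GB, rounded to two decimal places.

Total = 6,197 × 300.6 MB = 1862818.2 MB
= 1862818.2 × 1,000,000 bytes = 1,862,818,200,000 bytes
1 GB = 1,000,000,000 bytes
1,862,818,200,000 / 1,000,000,000 = 1,862.82 GB

1,862.82 GB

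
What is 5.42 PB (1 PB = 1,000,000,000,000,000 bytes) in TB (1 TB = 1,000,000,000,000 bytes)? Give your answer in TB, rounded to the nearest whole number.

5.42 PB × 1,000,000,000,000,000 bytes/PB = 5,420,000,000,000,000 bytes
1 TB = 10^12 bytes = 1,000,000,000,000 bytes
5,420,000,000,000,000 / 1,000,000,000,000 = 5,420 TB

5,420 TB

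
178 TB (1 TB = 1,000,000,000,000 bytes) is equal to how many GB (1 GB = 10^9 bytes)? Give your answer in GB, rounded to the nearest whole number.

178 TB = 178 × 10^12 bytes = 178,000,000,000,000 bytes
1 GB = 1,000,000,000 bytes
178,000,000,000,000 / 1,000,000,000 = 178,000 GB

178,000 GB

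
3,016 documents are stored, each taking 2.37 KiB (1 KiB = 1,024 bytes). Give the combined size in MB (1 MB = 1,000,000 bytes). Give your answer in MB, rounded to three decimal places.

7.319 MB

Total = 3,016 × 2.37 KiB = 7147.92 KiB
= 7147.92 × 1,024 bytes = 7,319,470.08 bytes
1 MB = 1,000,000 bytes
7,319,470.08 / 1,000,000 = 7.319 MB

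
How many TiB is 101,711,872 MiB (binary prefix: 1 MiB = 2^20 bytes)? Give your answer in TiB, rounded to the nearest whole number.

97 TiB

101,711,872 MiB = 101,711,872 × 2^20 bytes = 106,652,627,894,272 bytes
1 TiB = 2^40 bytes = 1,099,511,627,776 bytes
106,652,627,894,272 / 1,099,511,627,776 = 97 TiB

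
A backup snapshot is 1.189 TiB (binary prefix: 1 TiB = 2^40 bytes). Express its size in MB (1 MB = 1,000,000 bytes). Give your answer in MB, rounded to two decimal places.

1,307,319.33 MB

1.189 TiB = 1.189 × 2^40 bytes = 1,307,319,325,425.664 bytes
1 MB = 10^6 bytes = 1,000,000 bytes
1,307,319,325,425.664 / 1,000,000 = 1,307,319.33 MB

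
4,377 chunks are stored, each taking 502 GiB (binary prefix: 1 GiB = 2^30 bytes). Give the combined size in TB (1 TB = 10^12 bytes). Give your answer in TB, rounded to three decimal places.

2,359.284 TB

Total = 4,377 × 502 GiB = 2,197,254 GiB
= 2,197,254 × 1,073,741,824 bytes = 2,359,283,517,751,296 bytes
1 TB = 1,000,000,000,000 bytes
2,359,283,517,751,296 / 1,000,000,000,000 = 2,359.284 TB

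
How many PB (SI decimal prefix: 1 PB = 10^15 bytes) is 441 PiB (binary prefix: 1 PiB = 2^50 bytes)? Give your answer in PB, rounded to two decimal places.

496.52 PB

441 PiB = 441 × 2^50 bytes = 496,521,858,917,597,184 bytes
1 PB = 1,000,000,000,000,000 bytes
496,521,858,917,597,184 / 1,000,000,000,000,000 = 496.52 PB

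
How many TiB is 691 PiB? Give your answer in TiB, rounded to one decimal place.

691 PiB × 1,125,899,906,842,624 bytes/PiB = 777,996,835,628,253,184 bytes
1 TiB = 2^40 bytes = 1,099,511,627,776 bytes
777,996,835,628,253,184 / 1,099,511,627,776 = 707,584.0 TiB

707,584.0 TiB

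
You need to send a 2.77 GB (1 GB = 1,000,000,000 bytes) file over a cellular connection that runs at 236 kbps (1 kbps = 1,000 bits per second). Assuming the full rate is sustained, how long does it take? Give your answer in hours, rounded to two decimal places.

26.08 hours

2.77 GB = 2,770,000,000 bytes = 22,160,000,000 bits
236 kbps = 236,000 bits/s
time = 22,160,000,000 / 236,000 = 93,898.3051 s
93,898.3051 s / 3600 = 26.08 hours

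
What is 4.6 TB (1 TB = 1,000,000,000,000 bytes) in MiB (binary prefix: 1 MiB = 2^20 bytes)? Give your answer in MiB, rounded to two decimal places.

4.6 TB = 4.6 × 10^12 bytes = 4,600,000,000,000 bytes
1 MiB = 1,048,576 bytes
4,600,000,000,000 / 1,048,576 = 4,386,901.86 MiB

4,386,901.86 MiB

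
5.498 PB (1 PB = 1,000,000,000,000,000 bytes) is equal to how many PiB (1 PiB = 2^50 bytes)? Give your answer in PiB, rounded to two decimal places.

4.88 PiB

5.498 PB = 5.498 × 10^15 bytes = 5,498,000,000,000,000 bytes
1 PiB = 1,125,899,906,842,624 bytes
5,498,000,000,000,000 / 1,125,899,906,842,624 = 4.88 PiB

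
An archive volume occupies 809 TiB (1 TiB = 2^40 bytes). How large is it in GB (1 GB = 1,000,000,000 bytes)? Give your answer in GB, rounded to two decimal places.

889,504.91 GB

809 TiB = 809 × 2^40 bytes = 889,504,906,870,784 bytes
1 GB = 10^9 bytes = 1,000,000,000 bytes
889,504,906,870,784 / 1,000,000,000 = 889,504.91 GB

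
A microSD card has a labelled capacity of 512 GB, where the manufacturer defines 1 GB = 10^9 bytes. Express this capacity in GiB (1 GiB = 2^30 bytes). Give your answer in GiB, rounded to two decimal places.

476.84 GiB

512 GB = 512 × 10^9 bytes = 512,000,000,000 bytes
1 GiB = 1,073,741,824 bytes
512,000,000,000 / 1,073,741,824 = 476.84 GiB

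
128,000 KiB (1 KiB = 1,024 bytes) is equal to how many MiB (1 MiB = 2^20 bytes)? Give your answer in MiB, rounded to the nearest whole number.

125 MiB

128,000 KiB × 1,024 bytes/KiB = 131,072,000 bytes
1 MiB = 2^20 bytes = 1,048,576 bytes
131,072,000 / 1,048,576 = 125 MiB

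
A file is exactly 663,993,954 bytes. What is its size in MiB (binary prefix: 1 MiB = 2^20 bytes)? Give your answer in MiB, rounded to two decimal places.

633.23 MiB

663,993,954 bytes given.
1 MiB = 2^20 bytes = 1,048,576 bytes
663,993,954 / 1,048,576 = 633.23 MiB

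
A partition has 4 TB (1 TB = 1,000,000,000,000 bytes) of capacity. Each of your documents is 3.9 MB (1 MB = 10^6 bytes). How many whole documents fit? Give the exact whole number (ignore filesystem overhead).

1,025,641

Capacity: 4 TB = 4,000,000,000,000 bytes
Per item: 3.9 MB = 3,900,000 bytes
⌊4,000,000,000,000 / 3,900,000⌋ = 1,025,641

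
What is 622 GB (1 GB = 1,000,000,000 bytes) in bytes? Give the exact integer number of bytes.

622,000,000,000 bytes

622 × 1,000,000,000 = 622,000,000,000 bytes  (1 GB = 10^9 bytes)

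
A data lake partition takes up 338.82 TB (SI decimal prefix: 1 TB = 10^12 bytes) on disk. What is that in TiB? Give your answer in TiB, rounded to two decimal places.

338.82 TB = 338.82 × 10^12 bytes = 338,820,000,000,000 bytes
1 TiB = 1,099,511,627,776 bytes
338,820,000,000,000 / 1,099,511,627,776 = 308.15 TiB

308.15 TiB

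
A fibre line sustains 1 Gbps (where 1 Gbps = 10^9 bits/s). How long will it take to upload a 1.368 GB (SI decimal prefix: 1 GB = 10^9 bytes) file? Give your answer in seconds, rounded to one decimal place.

1.368 GB = 1,368,000,000 bytes = 10,944,000,000 bits
1 Gbps = 1,000,000,000 bits/s
time = 10,944,000,000 / 1,000,000,000 = 10.9 s

10.9 seconds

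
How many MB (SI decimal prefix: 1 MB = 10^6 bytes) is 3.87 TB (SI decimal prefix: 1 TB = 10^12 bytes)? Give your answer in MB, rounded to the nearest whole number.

3,870,000 MB

3.87 TB × 1,000,000,000,000 bytes/TB = 3,870,000,000,000 bytes
1 MB = 1,000,000 bytes
3,870,000,000,000 / 1,000,000 = 3,870,000 MB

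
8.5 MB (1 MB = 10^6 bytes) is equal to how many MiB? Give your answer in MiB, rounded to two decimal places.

8.11 MiB

8.5 MB = 8.5 × 10^6 bytes = 8,500,000 bytes
1 MiB = 1,048,576 bytes
8,500,000 / 1,048,576 = 8.11 MiB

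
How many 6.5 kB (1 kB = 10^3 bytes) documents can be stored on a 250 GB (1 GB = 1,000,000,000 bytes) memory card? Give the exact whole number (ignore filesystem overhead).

Capacity: 250 GB = 250,000,000,000 bytes
Per item: 6.5 kB = 6,500 bytes
⌊250,000,000,000 / 6,500⌋ = 38,461,538

38,461,538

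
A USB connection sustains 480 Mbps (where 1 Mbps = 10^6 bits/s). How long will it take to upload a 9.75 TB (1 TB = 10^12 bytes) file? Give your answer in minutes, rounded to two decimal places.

9.75 TB = 9,750,000,000,000 bytes = 78,000,000,000,000 bits
480 Mbps = 480,000,000 bits/s
time = 78,000,000,000,000 / 480,000,000 = 162,500.000 s
162,500.000 s / 60 = 2,708.33 minutes

2,708.33 minutes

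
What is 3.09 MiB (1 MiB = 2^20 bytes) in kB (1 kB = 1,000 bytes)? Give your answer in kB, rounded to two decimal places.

3.09 MiB × 1,048,576 bytes/MiB = 3,240,099.84 bytes
1 kB = 10^3 bytes = 1,000 bytes
3,240,099.84 / 1,000 = 3,240.10 kB

3,240.10 kB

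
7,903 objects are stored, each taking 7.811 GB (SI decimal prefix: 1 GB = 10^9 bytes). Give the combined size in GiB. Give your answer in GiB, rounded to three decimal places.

57,490.853 GiB

Total = 7,903 × 7.811 GB = 61730.333 GB
= 61730.333 × 1,000,000,000 bytes = 61,730,333,000,000 bytes
1 GiB = 1,073,741,824 bytes
61,730,333,000,000 / 1,073,741,824 = 57,490.853 GiB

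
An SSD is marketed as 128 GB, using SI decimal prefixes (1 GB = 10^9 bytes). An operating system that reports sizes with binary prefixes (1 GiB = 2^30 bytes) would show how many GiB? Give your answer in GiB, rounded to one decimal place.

128 GB = 128 × 10^9 bytes = 128,000,000,000 bytes
1 GiB = 2^30 bytes = 1,073,741,824 bytes
128,000,000,000 / 1,073,741,824 = 119.2 GiB

119.2 GiB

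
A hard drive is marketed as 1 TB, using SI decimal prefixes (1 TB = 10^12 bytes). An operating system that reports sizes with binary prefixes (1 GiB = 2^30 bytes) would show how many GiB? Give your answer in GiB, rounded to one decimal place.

931.3 GiB

1 TB = 1 × 10^12 bytes = 1,000,000,000,000 bytes
1 GiB = 1,073,741,824 bytes
1,000,000,000,000 / 1,073,741,824 = 931.3 GiB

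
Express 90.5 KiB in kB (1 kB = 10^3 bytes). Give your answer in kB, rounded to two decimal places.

90.5 KiB = 90.5 × 2^10 bytes = 92,672 bytes
1 kB = 1,000 bytes
92,672 / 1,000 = 92.67 kB

92.67 kB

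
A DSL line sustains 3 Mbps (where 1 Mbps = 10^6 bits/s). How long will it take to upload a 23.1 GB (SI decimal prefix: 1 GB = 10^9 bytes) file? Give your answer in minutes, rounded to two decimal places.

1,026.67 minutes

23.1 GB = 23,100,000,000 bytes = 184,800,000,000 bits
3 Mbps = 3,000,000 bits/s
time = 184,800,000,000 / 3,000,000 = 61,600.000 s
61,600.000 s / 60 = 1,026.67 minutes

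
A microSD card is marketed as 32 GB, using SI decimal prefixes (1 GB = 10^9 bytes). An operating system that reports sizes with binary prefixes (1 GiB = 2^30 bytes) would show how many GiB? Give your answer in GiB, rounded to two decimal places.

32 GB = 32 × 10^9 bytes = 32,000,000,000 bytes
1 GiB = 2^30 bytes = 1,073,741,824 bytes
32,000,000,000 / 1,073,741,824 = 29.80 GiB

29.80 GiB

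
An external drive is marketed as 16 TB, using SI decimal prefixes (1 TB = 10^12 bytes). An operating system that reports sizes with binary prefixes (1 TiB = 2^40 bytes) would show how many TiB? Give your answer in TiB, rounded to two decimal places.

16 TB × 1,000,000,000,000 bytes/TB = 16,000,000,000,000 bytes
1 TiB = 1,099,511,627,776 bytes
16,000,000,000,000 / 1,099,511,627,776 = 14.55 TiB

14.55 TiB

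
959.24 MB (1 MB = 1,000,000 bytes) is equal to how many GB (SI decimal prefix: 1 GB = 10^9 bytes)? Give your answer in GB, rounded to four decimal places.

959.24 MB × 1,000,000 bytes/MB = 959,240,000 bytes
1 GB = 1,000,000,000 bytes
959,240,000 / 1,000,000,000 = 0.9592 GB

0.9592 GB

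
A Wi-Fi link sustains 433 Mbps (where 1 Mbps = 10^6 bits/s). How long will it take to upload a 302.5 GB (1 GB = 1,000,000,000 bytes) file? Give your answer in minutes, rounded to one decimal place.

93.1 minutes

302.5 GB = 302,500,000,000 bytes = 2,420,000,000,000 bits
433 Mbps = 433,000,000 bits/s
time = 2,420,000,000,000 / 433,000,000 = 5,588.91 s
5,588.91 s / 60 = 93.1 minutes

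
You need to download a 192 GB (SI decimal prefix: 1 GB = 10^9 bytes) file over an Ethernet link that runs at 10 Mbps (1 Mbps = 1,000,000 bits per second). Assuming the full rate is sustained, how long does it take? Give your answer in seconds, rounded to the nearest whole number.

192 GB = 192,000,000,000 bytes = 1,536,000,000,000 bits
10 Mbps = 10,000,000 bits/s
time = 1,536,000,000,000 / 10,000,000 = 153,600 s

153,600 seconds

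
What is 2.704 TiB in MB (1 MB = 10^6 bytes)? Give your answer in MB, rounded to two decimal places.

2,973,079.44 MB

2.704 TiB × 1,099,511,627,776 bytes/TiB = 2,973,079,441,506.304 bytes
1 MB = 10^6 bytes = 1,000,000 bytes
2,973,079,441,506.304 / 1,000,000 = 2,973,079.44 MB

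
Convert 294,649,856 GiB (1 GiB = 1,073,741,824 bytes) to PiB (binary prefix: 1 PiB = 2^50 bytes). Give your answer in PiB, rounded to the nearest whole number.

294,649,856 GiB × 1,073,741,824 bytes/GiB = 316,377,873,822,777,344 bytes
1 PiB = 1,125,899,906,842,624 bytes
316,377,873,822,777,344 / 1,125,899,906,842,624 = 281 PiB

281 PiB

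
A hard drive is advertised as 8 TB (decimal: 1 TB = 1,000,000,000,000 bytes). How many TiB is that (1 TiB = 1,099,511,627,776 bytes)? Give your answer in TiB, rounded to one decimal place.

7.3 TiB

8 TB × 1,000,000,000,000 bytes/TB = 8,000,000,000,000 bytes
1 TiB = 2^40 bytes = 1,099,511,627,776 bytes
8,000,000,000,000 / 1,099,511,627,776 = 7.3 TiB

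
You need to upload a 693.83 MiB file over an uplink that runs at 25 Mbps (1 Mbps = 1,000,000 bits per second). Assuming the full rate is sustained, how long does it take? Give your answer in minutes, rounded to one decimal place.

693.83 MiB = 727,533,486.08 bytes = 5,820,267,888.64 bits
25 Mbps = 25,000,000 bits/s
time = 5,820,267,888.64 / 25,000,000 = 232.81 s
232.81 s / 60 = 3.9 minutes

3.9 minutes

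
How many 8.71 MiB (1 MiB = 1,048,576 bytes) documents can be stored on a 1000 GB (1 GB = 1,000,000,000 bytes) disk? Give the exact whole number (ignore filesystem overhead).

Capacity: 1000 GB = 1,000,000,000,000 bytes
Per item: 8.71 MiB = 9,133,096.96 bytes
⌊1,000,000,000,000 / 9,133,096.96⌋ = 109,491

109,491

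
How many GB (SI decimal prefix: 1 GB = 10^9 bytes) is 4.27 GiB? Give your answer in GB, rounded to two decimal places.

4.27 GiB = 4.27 × 2^30 bytes = 4,584,877,588.48 bytes
1 GB = 1,000,000,000 bytes
4,584,877,588.48 / 1,000,000,000 = 4.58 GB

4.58 GB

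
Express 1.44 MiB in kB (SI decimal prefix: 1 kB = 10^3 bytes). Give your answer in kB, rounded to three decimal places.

1,509.949 kB

1.44 MiB = 1.44 × 2^20 bytes = 1,509,949.44 bytes
1 kB = 1,000 bytes
1,509,949.44 / 1,000 = 1,509.949 kB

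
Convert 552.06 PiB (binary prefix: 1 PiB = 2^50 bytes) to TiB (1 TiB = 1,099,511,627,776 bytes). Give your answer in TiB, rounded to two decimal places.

565,309.44 TiB

552.06 PiB × 1,125,899,906,842,624 bytes/PiB = 621,564,302,571,539,005.44 bytes
1 TiB = 1,099,511,627,776 bytes
621,564,302,571,539,005.44 / 1,099,511,627,776 = 565,309.44 TiB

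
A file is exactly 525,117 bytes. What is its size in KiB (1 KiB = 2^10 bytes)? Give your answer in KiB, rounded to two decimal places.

525,117 bytes given.
1 KiB = 2^10 bytes = 1,024 bytes
525,117 / 1,024 = 512.81 KiB

512.81 KiB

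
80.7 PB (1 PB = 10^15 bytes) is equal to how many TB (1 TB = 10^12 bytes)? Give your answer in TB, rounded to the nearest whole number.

80.7 PB × 1,000,000,000,000,000 bytes/PB = 80,700,000,000,000,000 bytes
1 TB = 1,000,000,000,000 bytes
80,700,000,000,000,000 / 1,000,000,000,000 = 80,700 TB

80,700 TB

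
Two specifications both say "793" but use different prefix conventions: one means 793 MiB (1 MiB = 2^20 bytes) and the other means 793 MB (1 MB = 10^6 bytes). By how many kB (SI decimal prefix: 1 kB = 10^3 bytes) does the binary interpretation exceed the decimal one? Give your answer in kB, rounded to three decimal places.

793 MiB = 793 × 1,048,576 = 831,520,768 bytes
793 MB = 793 × 1,000,000 = 793,000,000 bytes
difference = 38,520,768 bytes
38,520,768 / 1,000 = 38,520.768 kB

38,520.768 kB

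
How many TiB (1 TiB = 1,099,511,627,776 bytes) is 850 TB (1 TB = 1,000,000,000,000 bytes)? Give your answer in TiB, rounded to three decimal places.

850 TB = 850 × 10^12 bytes = 850,000,000,000,000 bytes
1 TiB = 1,099,511,627,776 bytes
850,000,000,000,000 / 1,099,511,627,776 = 773.070 TiB

773.070 TiB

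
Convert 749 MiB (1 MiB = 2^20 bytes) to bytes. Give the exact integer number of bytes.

785,383,424 bytes

749 × 1,048,576 = 785,383,424 bytes  (1 MiB = 2^20 bytes)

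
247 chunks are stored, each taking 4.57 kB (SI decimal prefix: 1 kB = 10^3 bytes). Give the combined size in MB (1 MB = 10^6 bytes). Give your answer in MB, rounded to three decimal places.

Total = 247 × 4.57 kB = 1128.79 kB
= 1128.79 × 1,000 bytes = 1,128,790 bytes
1 MB = 1,000,000 bytes
1,128,790 / 1,000,000 = 1.129 MB

1.129 MB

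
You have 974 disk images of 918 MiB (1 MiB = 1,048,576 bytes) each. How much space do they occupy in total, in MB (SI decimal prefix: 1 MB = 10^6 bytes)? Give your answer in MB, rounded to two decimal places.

937,565.36 MB

Total = 974 × 918 MiB = 894,132 MiB
= 894,132 × 1,048,576 bytes = 937,565,356,032 bytes
1 MB = 1,000,000 bytes
937,565,356,032 / 1,000,000 = 937,565.36 MB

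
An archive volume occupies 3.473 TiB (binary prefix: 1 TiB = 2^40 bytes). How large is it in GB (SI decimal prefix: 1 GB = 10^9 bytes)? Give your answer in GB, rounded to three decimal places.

3.473 TiB = 3.473 × 2^40 bytes = 3,818,603,883,266.048 bytes
1 GB = 1,000,000,000 bytes
3,818,603,883,266.048 / 1,000,000,000 = 3,818.604 GB

3,818.604 GB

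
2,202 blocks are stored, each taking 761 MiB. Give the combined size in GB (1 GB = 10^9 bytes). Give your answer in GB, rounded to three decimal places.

Total = 2,202 × 761 MiB = 1,675,722 MiB
= 1,675,722 × 1,048,576 bytes = 1,757,121,871,872 bytes
1 GB = 1,000,000,000 bytes
1,757,121,871,872 / 1,000,000,000 = 1,757.122 GB

1,757.122 GB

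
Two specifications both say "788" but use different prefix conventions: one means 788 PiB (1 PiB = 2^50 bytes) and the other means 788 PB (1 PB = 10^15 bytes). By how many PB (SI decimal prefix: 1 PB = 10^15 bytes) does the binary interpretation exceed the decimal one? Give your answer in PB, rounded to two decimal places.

788 PiB = 788 × 1,125,899,906,842,624 = 887,209,126,591,987,712 bytes
788 PB = 788 × 1,000,000,000,000,000 = 788,000,000,000,000,000 bytes
difference = 99,209,126,591,987,712 bytes
99,209,126,591,987,712 / 1,000,000,000,000,000 = 99.21 PB

99.21 PB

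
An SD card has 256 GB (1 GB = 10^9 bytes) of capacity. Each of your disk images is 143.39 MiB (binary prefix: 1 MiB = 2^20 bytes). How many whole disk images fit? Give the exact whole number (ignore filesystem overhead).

1,702

Capacity: 256 GB = 256,000,000,000 bytes
Per item: 143.39 MiB = 150,355,312.64 bytes
⌊256,000,000,000 / 150,355,312.64⌋ = 1,702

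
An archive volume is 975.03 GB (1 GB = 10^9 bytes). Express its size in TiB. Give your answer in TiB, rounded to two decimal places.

0.89 TiB

975.03 GB = 975.03 × 10^9 bytes = 975,030,000,000 bytes
1 TiB = 2^40 bytes = 1,099,511,627,776 bytes
975,030,000,000 / 1,099,511,627,776 = 0.89 TiB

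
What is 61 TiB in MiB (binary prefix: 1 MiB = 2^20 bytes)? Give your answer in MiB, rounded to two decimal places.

63,963,136.00 MiB

61 TiB = 61 × 2^40 bytes = 67,070,209,294,336 bytes
1 MiB = 2^20 bytes = 1,048,576 bytes
67,070,209,294,336 / 1,048,576 = 63,963,136.00 MiB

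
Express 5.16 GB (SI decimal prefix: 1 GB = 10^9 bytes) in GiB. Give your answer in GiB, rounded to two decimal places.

4.81 GiB

5.16 GB = 5.16 × 10^9 bytes = 5,160,000,000 bytes
1 GiB = 1,073,741,824 bytes
5,160,000,000 / 1,073,741,824 = 4.81 GiB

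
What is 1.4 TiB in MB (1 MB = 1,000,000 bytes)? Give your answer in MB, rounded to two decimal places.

1.4 TiB × 1,099,511,627,776 bytes/TiB = 1,539,316,278,886.4 bytes
1 MB = 10^6 bytes = 1,000,000 bytes
1,539,316,278,886.4 / 1,000,000 = 1,539,316.28 MB

1,539,316.28 MB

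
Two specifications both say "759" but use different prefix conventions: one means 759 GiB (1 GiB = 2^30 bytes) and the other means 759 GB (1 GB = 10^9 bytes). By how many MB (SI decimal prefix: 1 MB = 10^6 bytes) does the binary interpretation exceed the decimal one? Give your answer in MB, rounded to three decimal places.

759 GiB = 759 × 1,073,741,824 = 814,970,044,416 bytes
759 GB = 759 × 1,000,000,000 = 759,000,000,000 bytes
difference = 55,970,044,416 bytes
55,970,044,416 / 1,000,000 = 55,970.044 MB

55,970.044 MB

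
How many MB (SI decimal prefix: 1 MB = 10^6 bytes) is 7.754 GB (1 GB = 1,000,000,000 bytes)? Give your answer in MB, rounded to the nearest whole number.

7.754 GB = 7.754 × 10^9 bytes = 7,754,000,000 bytes
1 MB = 1,000,000 bytes
7,754,000,000 / 1,000,000 = 7,754 MB

7,754 MB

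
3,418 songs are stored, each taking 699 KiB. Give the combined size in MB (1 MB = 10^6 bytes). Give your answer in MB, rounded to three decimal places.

2,446.522 MB

Total = 3,418 × 699 KiB = 2,389,182 KiB
= 2,389,182 × 1,024 bytes = 2,446,522,368 bytes
1 MB = 1,000,000 bytes
2,446,522,368 / 1,000,000 = 2,446.522 MB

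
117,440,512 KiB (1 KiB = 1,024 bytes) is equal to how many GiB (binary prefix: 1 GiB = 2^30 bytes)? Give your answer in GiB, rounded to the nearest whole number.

112 GiB

117,440,512 KiB = 117,440,512 × 2^10 bytes = 120,259,084,288 bytes
1 GiB = 1,073,741,824 bytes
120,259,084,288 / 1,073,741,824 = 112 GiB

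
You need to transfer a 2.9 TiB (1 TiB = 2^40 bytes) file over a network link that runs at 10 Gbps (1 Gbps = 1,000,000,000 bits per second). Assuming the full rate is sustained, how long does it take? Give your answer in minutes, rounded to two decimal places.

2.9 TiB = 3,188,583,720,550.4 bytes = 25,508,669,764,403.2 bits
10 Gbps = 10,000,000,000 bits/s
time = 25,508,669,764,403.2 / 10,000,000,000 = 2,550.867 s
2,550.867 s / 60 = 42.51 minutes

42.51 minutes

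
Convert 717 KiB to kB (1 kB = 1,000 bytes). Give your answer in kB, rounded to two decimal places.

717 KiB = 717 × 2^10 bytes = 734,208 bytes
1 kB = 10^3 bytes = 1,000 bytes
734,208 / 1,000 = 734.21 kB

734.21 kB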